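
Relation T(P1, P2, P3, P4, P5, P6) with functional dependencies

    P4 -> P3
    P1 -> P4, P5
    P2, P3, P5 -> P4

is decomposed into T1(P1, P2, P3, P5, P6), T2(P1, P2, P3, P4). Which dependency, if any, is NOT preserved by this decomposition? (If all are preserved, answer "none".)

Check P2, P3, P5 → P4: no single fragment contains all of {P2, P3, P4, P5}, and the restricted closure of {P2, P3, P5} across the fragments never reaches {P4}.
P4 → P3 is preserved.
P1 → P4, P5 is preserved.

P2, P3, P5 -> P4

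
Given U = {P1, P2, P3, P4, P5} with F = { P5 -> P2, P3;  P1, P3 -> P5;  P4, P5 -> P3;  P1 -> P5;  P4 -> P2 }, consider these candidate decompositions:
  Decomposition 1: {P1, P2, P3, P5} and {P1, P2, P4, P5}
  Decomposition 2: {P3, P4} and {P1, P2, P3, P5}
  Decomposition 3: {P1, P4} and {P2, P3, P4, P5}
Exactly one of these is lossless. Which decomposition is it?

Decomposition 1: common = {P1, P2, P5}, closure = {P1, P2, P3, P5} → lossless.
Decomposition 2: common = {P3}, closure = {P3} → lossy.
Decomposition 3: common = {P4}, closure = {P2, P4} → lossy.

Decomposition 1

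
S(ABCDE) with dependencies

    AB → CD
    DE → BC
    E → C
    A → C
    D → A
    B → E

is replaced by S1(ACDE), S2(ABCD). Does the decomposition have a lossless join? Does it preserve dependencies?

Lossless test: (ACD)⁺ = {ACD}, which is a superkey of neither fragment — lossy.
Dependency preservation: the restricted closure of {DE} across the fragments never reaches {BC}, so DE → BC cannot be enforced without a join — not preserved.

lossy and not dependency-preserving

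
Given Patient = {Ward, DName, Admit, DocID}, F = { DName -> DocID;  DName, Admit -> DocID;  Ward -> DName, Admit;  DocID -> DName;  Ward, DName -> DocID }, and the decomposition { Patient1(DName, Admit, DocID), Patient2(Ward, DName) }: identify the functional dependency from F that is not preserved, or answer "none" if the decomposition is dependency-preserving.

Check Ward → DName, Admit: no single fragment contains all of {Ward, DName, Admit}, and the restricted closure of {Ward} across the fragments never reaches {DName, Admit}.
DName → DocID is preserved.
DName, Admit → DocID is preserved.
DocID → DName is preserved.
Ward, DName → DocID is preserved.

Ward -> DName, Admit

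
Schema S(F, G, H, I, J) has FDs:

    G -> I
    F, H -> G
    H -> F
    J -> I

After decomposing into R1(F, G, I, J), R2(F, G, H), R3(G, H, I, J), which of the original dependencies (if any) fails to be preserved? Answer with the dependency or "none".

G → I lies within R1.
F, H → G lies within R2.
H → F lies within R2.
J → I lies within R1.
Every dependency is enforceable on the fragments, so the decomposition is dependency-preserving.

none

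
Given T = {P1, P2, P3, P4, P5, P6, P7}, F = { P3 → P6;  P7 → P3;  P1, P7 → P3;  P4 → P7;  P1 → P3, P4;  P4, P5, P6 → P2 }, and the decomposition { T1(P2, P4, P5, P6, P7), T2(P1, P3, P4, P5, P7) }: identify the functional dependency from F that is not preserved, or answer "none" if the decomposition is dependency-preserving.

Check P3 → P6: no single fragment contains all of {P3, P6}, and the restricted closure of {P3} across the fragments never reaches {P6}.
P7 → P3 is preserved.
P1, P7 → P3 is preserved.
P4 → P7 is preserved.
P1 → P3, P4 is preserved.
P4, P5, P6 → P2 is preserved.

P3 → P6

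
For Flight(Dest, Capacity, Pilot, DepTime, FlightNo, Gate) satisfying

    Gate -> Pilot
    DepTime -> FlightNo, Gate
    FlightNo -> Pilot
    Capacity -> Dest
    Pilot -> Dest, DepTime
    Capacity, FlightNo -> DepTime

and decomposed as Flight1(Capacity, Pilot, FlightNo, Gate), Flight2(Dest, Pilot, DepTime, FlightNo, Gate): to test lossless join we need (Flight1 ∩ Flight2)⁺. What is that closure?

Dest, Pilot, DepTime, FlightNo, Gate

Flight1 ∩ Flight2 = {Pilot, FlightNo, Gate}.
Pilot → Dest, DepTime applies, adding Dest, DepTime
Closure: {Dest, Pilot, DepTime, FlightNo, Gate}.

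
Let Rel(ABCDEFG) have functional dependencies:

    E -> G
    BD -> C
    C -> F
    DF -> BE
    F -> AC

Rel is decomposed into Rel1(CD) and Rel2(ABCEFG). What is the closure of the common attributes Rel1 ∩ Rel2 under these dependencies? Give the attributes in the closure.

ACF

Rel1 ∩ Rel2 = {C}.
C → F applies, adding F
F → AC applies, adding A
Closure: {ACF}.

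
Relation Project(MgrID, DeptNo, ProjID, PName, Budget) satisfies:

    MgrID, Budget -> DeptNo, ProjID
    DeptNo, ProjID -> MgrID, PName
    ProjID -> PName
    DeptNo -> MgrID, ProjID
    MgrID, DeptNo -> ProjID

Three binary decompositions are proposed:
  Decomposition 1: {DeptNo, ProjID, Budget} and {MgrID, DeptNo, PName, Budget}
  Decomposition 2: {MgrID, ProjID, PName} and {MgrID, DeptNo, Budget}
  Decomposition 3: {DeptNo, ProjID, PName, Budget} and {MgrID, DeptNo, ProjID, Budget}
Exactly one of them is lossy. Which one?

Decomposition 2

Decomposition 1: common = {DeptNo, Budget}, closure = {MgrID, DeptNo, ProjID, PName, Budget} → lossless.
Decomposition 2: common = {MgrID}, closure = {MgrID} → lossy.
Decomposition 3: common = {DeptNo, ProjID, Budget}, closure = {MgrID, DeptNo, ProjID, PName, Budget} → lossless.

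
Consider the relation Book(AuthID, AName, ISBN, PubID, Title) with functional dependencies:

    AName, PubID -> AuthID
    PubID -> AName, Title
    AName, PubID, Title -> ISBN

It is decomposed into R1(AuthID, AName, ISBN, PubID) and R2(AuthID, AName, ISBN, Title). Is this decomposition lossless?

Common attributes: R1 ∩ R2 = {AuthID, AName, ISBN}.
No dependency enlarges {AuthID, AName, ISBN}, so (AuthID, AName, ISBN)⁺ = {AuthID, AName, ISBN}.
The closure contains neither all of R1 = {AuthID, AName, ISBN, PubID} nor all of R2 = {AuthID, AName, ISBN, Title}, so the common attributes are not a superkey of either fragment. The join is lossy.

No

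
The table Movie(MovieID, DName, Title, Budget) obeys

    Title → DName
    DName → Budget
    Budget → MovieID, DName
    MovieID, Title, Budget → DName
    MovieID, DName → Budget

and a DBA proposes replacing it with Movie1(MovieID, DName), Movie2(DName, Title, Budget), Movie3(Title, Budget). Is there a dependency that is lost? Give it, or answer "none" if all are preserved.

Title → DName lies within Movie2.
DName → Budget lies within Movie2.
Budget → MovieID, DName: restricted closure across fragments reaches MovieID, DName.
MovieID, Title, Budget → DName: restricted closure across fragments reaches DName.
MovieID, DName → Budget: restricted closure across fragments reaches Budget.
Every dependency is enforceable on the fragments, so the decomposition is dependency-preserving.

none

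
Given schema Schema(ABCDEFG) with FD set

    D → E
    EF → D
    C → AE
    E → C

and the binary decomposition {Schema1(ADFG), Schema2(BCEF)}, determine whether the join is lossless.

Common attributes: Schema1 ∩ Schema2 = {F}.
No dependency enlarges {F}, so (F)⁺ = {F}.
The closure contains neither all of Schema1 = {ADFG} nor all of Schema2 = {BCEF}, so the common attributes are not a superkey of either fragment. The join is lossy.

No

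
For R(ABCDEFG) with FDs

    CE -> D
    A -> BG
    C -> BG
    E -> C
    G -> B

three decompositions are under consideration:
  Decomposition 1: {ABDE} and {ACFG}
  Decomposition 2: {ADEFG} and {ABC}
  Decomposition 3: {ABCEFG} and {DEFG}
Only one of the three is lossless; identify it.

Decomposition 1: common = {A}, closure = {ABG} → lossy.
Decomposition 2: common = {A}, closure = {ABG} → lossy.
Decomposition 3: common = {EFG}, closure = {BCDEFG} → lossless.

Decomposition 3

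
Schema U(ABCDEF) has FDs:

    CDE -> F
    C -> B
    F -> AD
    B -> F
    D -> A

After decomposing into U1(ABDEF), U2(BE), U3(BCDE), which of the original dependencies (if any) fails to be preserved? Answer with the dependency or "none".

CDE → F: restricted closure across fragments reaches F.
C → B lies within U3.
F → AD lies within U1.
B → F lies within U1.
D → A lies within U1.
Every dependency is enforceable on the fragments, so the decomposition is dependency-preserving.

none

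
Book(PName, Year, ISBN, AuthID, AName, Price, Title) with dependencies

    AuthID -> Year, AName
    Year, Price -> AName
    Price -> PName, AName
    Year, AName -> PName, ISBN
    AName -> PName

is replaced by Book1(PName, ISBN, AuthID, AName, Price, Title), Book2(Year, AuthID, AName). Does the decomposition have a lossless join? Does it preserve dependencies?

lossless but not dependency-preserving

Lossless test: (AuthID, AName)⁺ = {PName, Year, ISBN, AuthID, AName}, which contains all of one fragment — lossless.
Dependency preservation: the restricted closure of {Year, AName} across the fragments never reaches {PName, ISBN}, so Year, AName → PName, ISBN cannot be enforced without a join — not preserved.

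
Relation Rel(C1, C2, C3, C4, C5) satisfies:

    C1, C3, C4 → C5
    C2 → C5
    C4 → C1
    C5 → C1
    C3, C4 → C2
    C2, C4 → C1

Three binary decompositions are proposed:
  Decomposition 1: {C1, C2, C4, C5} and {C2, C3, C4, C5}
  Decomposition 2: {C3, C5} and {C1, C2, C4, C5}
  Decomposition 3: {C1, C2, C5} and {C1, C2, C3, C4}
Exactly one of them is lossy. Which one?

Decomposition 1: common = {C2, C4, C5}, closure = {C1, C2, C4, C5} → lossless.
Decomposition 2: common = {C5}, closure = {C1, C5} → lossy.
Decomposition 3: common = {C1, C2}, closure = {C1, C2, C5} → lossless.

Decomposition 2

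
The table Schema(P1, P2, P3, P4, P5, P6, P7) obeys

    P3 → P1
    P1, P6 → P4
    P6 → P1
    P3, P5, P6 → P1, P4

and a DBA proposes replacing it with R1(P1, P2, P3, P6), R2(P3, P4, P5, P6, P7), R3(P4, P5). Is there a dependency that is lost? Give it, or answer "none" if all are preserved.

P3 → P1 lies within R1.
P1, P6 → P4: restricted closure across fragments reaches P4.
P6 → P1 lies within R1.
P3, P5, P6 → P1, P4: restricted closure across fragments reaches P1, P4.
Every dependency is enforceable on the fragments, so the decomposition is dependency-preserving.

none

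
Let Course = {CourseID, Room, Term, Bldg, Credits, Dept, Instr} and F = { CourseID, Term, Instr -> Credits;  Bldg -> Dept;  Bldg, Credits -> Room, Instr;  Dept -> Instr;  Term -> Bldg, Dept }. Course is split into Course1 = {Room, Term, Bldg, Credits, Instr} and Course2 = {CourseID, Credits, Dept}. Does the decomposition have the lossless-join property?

No

Common attributes: Course1 ∩ Course2 = {Credits}.
No dependency enlarges {Credits}, so (Credits)⁺ = {Credits}.
The closure contains neither all of Course1 = {Room, Term, Bldg, Credits, Instr} nor all of Course2 = {CourseID, Credits, Dept}, so the common attributes are not a superkey of either fragment. The join is lossy.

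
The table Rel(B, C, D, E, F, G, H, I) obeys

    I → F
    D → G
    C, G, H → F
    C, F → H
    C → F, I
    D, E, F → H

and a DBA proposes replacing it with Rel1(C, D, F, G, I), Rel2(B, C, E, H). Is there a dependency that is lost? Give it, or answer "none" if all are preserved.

D, E, F → H

Check D, E, F → H: no single fragment contains all of {D, E, F, H}, and the restricted closure of {D, E, F} across the fragments never reaches {H}.
I → F is preserved.
D → G is preserved.
C, G, H → F is preserved.
C, F → H is preserved.
C → F, I is preserved.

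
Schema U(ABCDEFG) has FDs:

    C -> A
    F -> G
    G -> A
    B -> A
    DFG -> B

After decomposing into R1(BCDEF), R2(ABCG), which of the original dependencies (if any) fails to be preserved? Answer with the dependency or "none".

Check F → G: no single fragment contains all of {FG}, and the restricted closure of {F} across the fragments never reaches {G}.
C → A is preserved.
G → A is preserved.
B → A is preserved.
DFG → B is preserved.

F -> G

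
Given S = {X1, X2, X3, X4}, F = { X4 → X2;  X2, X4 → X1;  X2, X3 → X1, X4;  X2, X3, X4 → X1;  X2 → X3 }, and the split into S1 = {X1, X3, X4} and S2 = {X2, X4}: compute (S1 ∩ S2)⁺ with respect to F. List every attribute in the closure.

X1, X2, X3, X4

S1 ∩ S2 = {X4}.
X4 → X2 applies, adding X2
X2, X4 → X1 applies, adding X1
X2 → X3 applies, adding X3
Closure: {X1, X2, X3, X4}.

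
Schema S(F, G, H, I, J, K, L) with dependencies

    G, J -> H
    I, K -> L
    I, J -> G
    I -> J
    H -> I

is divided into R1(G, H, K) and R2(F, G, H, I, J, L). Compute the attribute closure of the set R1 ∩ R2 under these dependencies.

R1 ∩ R2 = {G, H}.
H → I applies, adding I
I → J applies, adding J
Closure: {G, H, I, J}.

G, H, I, J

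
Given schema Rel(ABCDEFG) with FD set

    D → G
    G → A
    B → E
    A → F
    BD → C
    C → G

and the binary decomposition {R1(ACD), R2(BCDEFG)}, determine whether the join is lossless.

Common attributes: R1 ∩ R2 = {CD}.
Closure of {CD}: D → G applies, adding G; G → A applies, adding A; A → F applies, adding F. So (CD)⁺ = {ACDFG}.
This closure contains every attribute of R1, so R1 ∩ R2 → R1. The join is lossless.

Yes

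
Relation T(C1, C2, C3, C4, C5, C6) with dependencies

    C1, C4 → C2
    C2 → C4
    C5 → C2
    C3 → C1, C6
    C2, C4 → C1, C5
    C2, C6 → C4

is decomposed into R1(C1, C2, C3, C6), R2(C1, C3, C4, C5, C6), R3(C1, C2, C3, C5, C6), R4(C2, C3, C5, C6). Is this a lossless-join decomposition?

Chase test. Columns are C1, C2, C3, C4, C5, C6; row i has aⱼ where attribute j ∈ Ri, else bᵢⱼ.
Initial tableau (one row per fragment):
  row 1: a1 a2 a3 b14 b15 a6
  row 2: a1 b22 a3 a4 a5 a6
  row 3: a1 a2 a3 b34 a5 a6
  row 4: b41 a2 a3 b44 a5 a6
Rows 1 and 3 agree on C2; apply C2→C4 and equate their C4 entries.
Rows 1 and 4 agree on C2; apply C2→C4 and equate their C4 entries.
Rows 2 and 3 agree on C5; apply C5→C2 and equate their C2 entries.
Rows 1 and 4 agree on C3; apply C3→C1, C6 and equate their C1, C6 entries.
Rows 1 and 3 agree on C2, C4; apply C2, C4→C1, C5 and equate their C1, C5 entries.
Rows 1 and 2 agree on C2, C6; apply C2, C6→C4 and equate their C4 entries.
Row 1 is now all distinguished symbols — the join is lossless.

Yes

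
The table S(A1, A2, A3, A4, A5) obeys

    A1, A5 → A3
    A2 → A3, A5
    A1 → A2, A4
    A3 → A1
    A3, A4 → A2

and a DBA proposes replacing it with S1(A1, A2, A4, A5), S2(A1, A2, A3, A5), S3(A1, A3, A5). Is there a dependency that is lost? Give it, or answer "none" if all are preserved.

A1, A5 → A3 lies within S2.
A2 → A3, A5 lies within S2.
A1 → A2, A4 lies within S1.
A3 → A1 lies within S2.
A3, A4 → A2: restricted closure across fragments reaches A2.
Every dependency is enforceable on the fragments, so the decomposition is dependency-preserving.

none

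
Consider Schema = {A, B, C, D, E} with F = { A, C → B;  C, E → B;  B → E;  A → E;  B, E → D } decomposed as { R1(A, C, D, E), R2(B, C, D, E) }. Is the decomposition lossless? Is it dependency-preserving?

Lossless test: (C, D, E)⁺ = {B, C, D, E}, which contains all of one fragment — lossless.
Dependency preservation: A, C → B is not contained in any single fragment, but the restricted closure of its left-hand side across the fragments still reaches the right-hand side; the remaining FDs each lie inside some fragment. All dependencies are preserved.

lossless and dependency-preserving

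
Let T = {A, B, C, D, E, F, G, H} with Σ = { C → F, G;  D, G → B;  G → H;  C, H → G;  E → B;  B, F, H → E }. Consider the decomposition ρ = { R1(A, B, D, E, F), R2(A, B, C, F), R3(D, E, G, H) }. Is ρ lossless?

Chase test. Columns are A, B, C, D, E, F, G, H; row i has aⱼ where attribute j ∈ Ri, else bᵢⱼ.
Initial tableau (one row per fragment):
  row 1: a1 a2 b13 a4 a5 a6 b17 b18
  row 2: a1 a2 a3 b24 b25 a6 b27 b28
  row 3: b31 b32 b33 a4 a5 b36 a7 a8
Rows 1 and 3 agree on E; apply E→B and equate their B entries.
No row becomes fully distinguished — the join is lossy.

No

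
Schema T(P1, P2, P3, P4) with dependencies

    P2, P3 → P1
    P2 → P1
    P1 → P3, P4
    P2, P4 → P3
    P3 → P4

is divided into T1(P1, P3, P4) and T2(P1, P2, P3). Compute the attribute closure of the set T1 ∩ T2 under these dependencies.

P1, P3, P4

T1 ∩ T2 = {P1, P3}.
P1 → P3, P4 applies, adding P4
Closure: {P1, P3, P4}.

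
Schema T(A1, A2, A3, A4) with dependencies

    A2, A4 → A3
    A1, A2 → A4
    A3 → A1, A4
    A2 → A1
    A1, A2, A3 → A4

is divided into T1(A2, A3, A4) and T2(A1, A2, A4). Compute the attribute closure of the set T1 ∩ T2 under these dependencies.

A1, A2, A3, A4

T1 ∩ T2 = {A2, A4}.
A2, A4 → A3 applies, adding A3
A3 → A1, A4 applies, adding A1
Closure: {A1, A2, A3, A4}.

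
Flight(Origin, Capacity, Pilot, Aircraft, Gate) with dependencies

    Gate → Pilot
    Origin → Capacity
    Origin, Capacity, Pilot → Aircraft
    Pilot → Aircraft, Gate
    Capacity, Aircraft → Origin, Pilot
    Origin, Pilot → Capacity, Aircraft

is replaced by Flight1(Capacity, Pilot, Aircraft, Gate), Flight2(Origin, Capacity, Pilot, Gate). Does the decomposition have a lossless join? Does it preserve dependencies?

lossless and dependency-preserving

Lossless test: (Capacity, Pilot, Gate)⁺ = {Origin, Capacity, Pilot, Aircraft, Gate}, which contains all of one fragment — lossless.
Dependency preservation: Origin, Capacity, Pilot → Aircraft; Capacity, Aircraft → Origin, Pilot; Origin, Pilot → Capacity, Aircraft are not contained in any single fragment, but the restricted closure of each left-hand side across the fragments still reaches the right-hand side; the remaining FDs each lie inside some fragment. All dependencies are preserved.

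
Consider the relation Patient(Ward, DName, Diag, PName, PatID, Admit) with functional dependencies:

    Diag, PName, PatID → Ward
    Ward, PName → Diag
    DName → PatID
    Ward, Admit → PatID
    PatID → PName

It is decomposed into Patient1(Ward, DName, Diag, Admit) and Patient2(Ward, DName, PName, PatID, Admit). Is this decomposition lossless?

Yes

Common attributes: Patient1 ∩ Patient2 = {Ward, DName, Admit}.
Closure of {Ward, DName, Admit}: DName → PatID applies, adding PatID; PatID → PName applies, adding PName; Ward, PName → Diag applies, adding Diag. So (Ward, DName, Admit)⁺ = {Ward, DName, Diag, PName, PatID, Admit}.
This closure contains every attribute of Patient1, so Patient1 ∩ Patient2 → Patient1. The join is lossless.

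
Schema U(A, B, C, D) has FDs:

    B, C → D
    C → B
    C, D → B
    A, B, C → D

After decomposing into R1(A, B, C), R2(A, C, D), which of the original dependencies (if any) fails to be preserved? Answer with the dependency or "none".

B, C → D: restricted closure across fragments reaches D.
C → B lies within R1.
C, D → B: restricted closure across fragments reaches B.
A, B, C → D: restricted closure across fragments reaches D.
Every dependency is enforceable on the fragments, so the decomposition is dependency-preserving.

none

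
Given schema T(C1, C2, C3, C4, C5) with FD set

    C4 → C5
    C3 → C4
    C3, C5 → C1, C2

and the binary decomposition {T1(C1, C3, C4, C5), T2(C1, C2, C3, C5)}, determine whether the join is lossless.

Yes

Common attributes: T1 ∩ T2 = {C1, C3, C5}.
Closure of {C1, C3, C5}: C3 → C4 applies, adding C4; C3, C5 → C1, C2 applies, adding C2. So (C1, C3, C5)⁺ = {C1, C2, C3, C4, C5}.
This closure contains every attribute of T1, so T1 ∩ T2 → T1. The join is lossless.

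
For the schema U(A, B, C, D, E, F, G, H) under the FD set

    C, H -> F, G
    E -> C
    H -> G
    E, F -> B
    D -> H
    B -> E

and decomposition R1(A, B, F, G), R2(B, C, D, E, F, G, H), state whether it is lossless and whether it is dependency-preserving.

Lossless test: (B, F, G)⁺ = {B, C, E, F, G}, which is a superkey of neither fragment — lossy.
Dependency preservation: every FD's attributes lie within a single fragment, so each can be enforced locally — preserved.

lossy but dependency-preserving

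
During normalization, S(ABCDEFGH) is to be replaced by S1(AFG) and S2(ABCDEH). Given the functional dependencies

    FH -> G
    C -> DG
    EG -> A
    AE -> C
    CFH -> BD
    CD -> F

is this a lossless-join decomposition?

No

Common attributes: S1 ∩ S2 = {A}.
No dependency enlarges {A}, so (A)⁺ = {A}.
The closure contains neither all of S1 = {AFG} nor all of S2 = {ABCDEH}, so the common attributes are not a superkey of either fragment. The join is lossy.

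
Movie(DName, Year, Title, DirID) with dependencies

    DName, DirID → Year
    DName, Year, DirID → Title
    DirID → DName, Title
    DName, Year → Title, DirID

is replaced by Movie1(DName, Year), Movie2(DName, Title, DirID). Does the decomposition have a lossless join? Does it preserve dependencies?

Lossless test: (DName)⁺ = {DName}, which is a superkey of neither fragment — lossy.
Dependency preservation: the restricted closure of {DName, DirID} across the fragments never reaches {Year}, so DName, DirID → Year cannot be enforced without a join — not preserved.

lossy and not dependency-preserving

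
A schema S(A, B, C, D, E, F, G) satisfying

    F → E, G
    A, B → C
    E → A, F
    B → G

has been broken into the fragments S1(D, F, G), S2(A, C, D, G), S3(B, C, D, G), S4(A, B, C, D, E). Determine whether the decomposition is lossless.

No

Chase test. Columns are A, B, C, D, E, F, G; row i has aⱼ where attribute j ∈ Si, else bᵢⱼ.
Initial tableau (one row per fragment):
  row 1: b11 b12 b13 a4 b15 a6 a7
  row 2: a1 b22 a3 a4 b25 b26 a7
  row 3: b31 a2 a3 a4 b35 b36 a7
  row 4: a1 a2 a3 a4 a5 b46 b47
Rows 3 and 4 agree on B; apply B→G and equate their G entries.
No row becomes fully distinguished — the join is lossy.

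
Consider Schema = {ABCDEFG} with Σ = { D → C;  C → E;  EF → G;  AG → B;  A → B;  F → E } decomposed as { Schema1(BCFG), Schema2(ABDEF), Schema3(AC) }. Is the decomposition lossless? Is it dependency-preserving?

lossy and not dependency-preserving

Lossless test (chase): Rows 1 and 3 agree on C; apply C→E and equate their E entries. Rows 2 and 3 agree on A; apply A→B and equate their B entries. Rows 1 and 2 agree on F; apply F→E and equate their E entries. Rows 1 and 2 agree on EF; apply EF→G and equate their G entries. No row becomes fully distinguished — the join is lossy.
Dependency preservation: the restricted closure of {D} across the fragments never reaches {C}, so D → C cannot be enforced without a join — not preserved.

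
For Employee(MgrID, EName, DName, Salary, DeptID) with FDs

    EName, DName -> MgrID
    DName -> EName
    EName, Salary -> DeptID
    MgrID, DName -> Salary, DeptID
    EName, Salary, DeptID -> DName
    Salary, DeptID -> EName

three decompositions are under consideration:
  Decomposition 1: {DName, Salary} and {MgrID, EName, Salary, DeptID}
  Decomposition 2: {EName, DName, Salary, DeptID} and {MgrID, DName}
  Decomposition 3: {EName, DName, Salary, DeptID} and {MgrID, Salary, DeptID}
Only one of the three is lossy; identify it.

Decomposition 1

Decomposition 1: common = {Salary}, closure = {Salary} → lossy.
Decomposition 2: common = {DName}, closure = {MgrID, EName, DName, Salary, DeptID} → lossless.
Decomposition 3: common = {Salary, DeptID}, closure = {MgrID, EName, DName, Salary, DeptID} → lossless.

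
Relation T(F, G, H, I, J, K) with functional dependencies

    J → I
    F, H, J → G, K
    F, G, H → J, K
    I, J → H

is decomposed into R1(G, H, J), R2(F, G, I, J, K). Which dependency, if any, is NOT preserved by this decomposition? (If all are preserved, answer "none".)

F, G, H → J, K

Check F, G, H → J, K: no single fragment contains all of {F, G, H, J, K}, and the restricted closure of {F, G, H} across the fragments never reaches {J, K}.
J → I is preserved.
F, H, J → G, K is preserved.
I, J → H is preserved.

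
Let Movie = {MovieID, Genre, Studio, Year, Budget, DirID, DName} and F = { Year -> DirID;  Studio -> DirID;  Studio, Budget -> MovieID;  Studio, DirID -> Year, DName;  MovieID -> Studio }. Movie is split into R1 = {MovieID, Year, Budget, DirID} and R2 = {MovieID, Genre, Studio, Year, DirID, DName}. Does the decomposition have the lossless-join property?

Common attributes: R1 ∩ R2 = {MovieID, Year, DirID}.
Closure of {MovieID, Year, DirID}: MovieID → Studio applies, adding Studio; Studio, DirID → Year, DName applies, adding DName. So (MovieID, Year, DirID)⁺ = {MovieID, Studio, Year, DirID, DName}.
The closure contains neither all of R1 = {MovieID, Year, Budget, DirID} nor all of R2 = {MovieID, Genre, Studio, Year, DirID, DName}, so the common attributes are not a superkey of either fragment. The join is lossy.

No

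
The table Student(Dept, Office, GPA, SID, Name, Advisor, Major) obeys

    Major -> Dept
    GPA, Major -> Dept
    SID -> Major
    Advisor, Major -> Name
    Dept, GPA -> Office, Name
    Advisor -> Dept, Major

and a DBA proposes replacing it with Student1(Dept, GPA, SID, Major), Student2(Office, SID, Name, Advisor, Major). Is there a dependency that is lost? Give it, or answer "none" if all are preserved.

Dept, GPA -> Office, Name

Check Dept, GPA → Office, Name: no single fragment contains all of {Dept, Office, GPA, Name}, and the restricted closure of {Dept, GPA} across the fragments never reaches {Office, Name}.
Major → Dept is preserved.
GPA, Major → Dept is preserved.
SID → Major is preserved.
Advisor, Major → Name is preserved.
Advisor → Dept, Major is preserved.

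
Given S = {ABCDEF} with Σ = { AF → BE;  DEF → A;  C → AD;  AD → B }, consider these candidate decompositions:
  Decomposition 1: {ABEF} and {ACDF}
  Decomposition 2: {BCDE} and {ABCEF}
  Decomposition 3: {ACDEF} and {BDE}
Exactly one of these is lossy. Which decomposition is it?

Decomposition 3

Decomposition 1: common = {AF}, closure = {ABEF} → lossless.
Decomposition 2: common = {BCE}, closure = {ABCDE} → lossless.
Decomposition 3: common = {DE}, closure = {DE} → lossy.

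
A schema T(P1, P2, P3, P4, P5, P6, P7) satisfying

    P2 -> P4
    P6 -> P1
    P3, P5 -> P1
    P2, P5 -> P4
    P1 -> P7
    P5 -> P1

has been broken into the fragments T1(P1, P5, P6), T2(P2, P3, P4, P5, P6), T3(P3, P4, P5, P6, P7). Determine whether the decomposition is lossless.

Chase test. Columns are P1, P2, P3, P4, P5, P6, P7; row i has aⱼ where attribute j ∈ Ti, else bᵢⱼ.
Initial tableau (one row per fragment):
  row 1: a1 b12 b13 b14 a5 a6 b17
  row 2: b21 a2 a3 a4 a5 a6 b27
  row 3: b31 b32 a3 a4 a5 a6 a7
Rows 1 and 2 agree on P6; apply P6→P1 and equate their P1 entries.
Rows 1 and 3 agree on P6; apply P6→P1 and equate their P1 entries.
Rows 1 and 2 agree on P1; apply P1→P7 and equate their P7 entries.
Rows 1 and 3 agree on P1; apply P1→P7 and equate their P7 entries.
Row 2 is now all distinguished symbols — the join is lossless.

Yes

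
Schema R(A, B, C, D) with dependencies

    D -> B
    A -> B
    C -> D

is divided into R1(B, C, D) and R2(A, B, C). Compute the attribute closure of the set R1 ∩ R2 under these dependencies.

B, C, D

R1 ∩ R2 = {B, C}.
C → D applies, adding D
Closure: {B, C, D}.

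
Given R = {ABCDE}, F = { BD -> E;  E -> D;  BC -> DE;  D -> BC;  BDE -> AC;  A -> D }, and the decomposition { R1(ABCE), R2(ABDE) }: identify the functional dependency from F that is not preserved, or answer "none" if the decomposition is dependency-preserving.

none

BD → E lies within R2.
E → D lies within R2.
BC → DE: restricted closure across fragments reaches DE.
D → BC: restricted closure across fragments reaches BC.
BDE → AC: restricted closure across fragments reaches AC.
A → D lies within R2.
Every dependency is enforceable on the fragments, so the decomposition is dependency-preserving.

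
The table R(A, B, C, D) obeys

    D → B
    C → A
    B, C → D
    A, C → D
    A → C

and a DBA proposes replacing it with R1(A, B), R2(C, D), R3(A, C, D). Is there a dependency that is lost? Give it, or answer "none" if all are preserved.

D → B

Check D → B: no single fragment contains all of {B, D}, and the restricted closure of {D} across the fragments never reaches {B}.
C → A is preserved.
B, C → D is preserved.
A, C → D is preserved.
A → C is preserved.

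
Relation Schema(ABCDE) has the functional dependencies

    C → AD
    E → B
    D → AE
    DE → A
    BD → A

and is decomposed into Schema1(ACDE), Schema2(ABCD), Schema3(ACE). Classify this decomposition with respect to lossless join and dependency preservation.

lossless but not dependency-preserving

Lossless test (chase): Rows 1 and 3 agree on C; apply C→AD and equate their AD entries. Rows 1 and 3 agree on E; apply E→B and equate their B entries. Rows 1 and 2 agree on D; apply D→AE and equate their AE entries. Rows 1 and 2 agree on E; apply E→B and equate their B entries. Row 1 is now all distinguished symbols — the join is lossless.
Dependency preservation: the restricted closure of {E} across the fragments never reaches {B}, so E → B cannot be enforced without a join — not preserved.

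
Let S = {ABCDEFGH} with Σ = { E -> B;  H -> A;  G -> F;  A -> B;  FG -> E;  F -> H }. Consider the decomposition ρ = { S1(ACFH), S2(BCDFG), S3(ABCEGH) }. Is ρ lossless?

Yes

Chase test. Columns are ABCDEFGH; row i has aⱼ where attribute j ∈ Si, else bᵢⱼ.
Initial tableau (one row per fragment):
  row 1: a1 b12 a3 b14 b15 a6 b17 a8
  row 2: b21 a2 a3 a4 b25 a6 a7 b28
  row 3: a1 a2 a3 b34 a5 b36 a7 a8
Rows 2 and 3 agree on G; apply G→F and equate their F entries.
Rows 1 and 3 agree on A; apply A→B and equate their B entries.
Rows 2 and 3 agree on FG; apply FG→E and equate their E entries.
Rows 1 and 2 agree on F; apply F→H and equate their H entries.
Rows 1 and 2 agree on H; apply H→A and equate their A entries.
Row 2 is now all distinguished symbols — the join is lossless.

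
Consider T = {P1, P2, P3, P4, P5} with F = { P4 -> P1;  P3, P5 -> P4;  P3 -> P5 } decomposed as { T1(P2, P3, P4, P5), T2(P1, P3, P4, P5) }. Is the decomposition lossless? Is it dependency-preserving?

Lossless test: (P3, P4, P5)⁺ = {P1, P3, P4, P5}, which contains all of one fragment — lossless.
Dependency preservation: every FD's attributes lie within a single fragment, so each can be enforced locally — preserved.

lossless and dependency-preserving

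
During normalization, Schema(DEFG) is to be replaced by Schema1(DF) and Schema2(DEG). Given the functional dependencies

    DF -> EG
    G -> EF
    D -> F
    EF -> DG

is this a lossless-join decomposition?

Yes

Common attributes: Schema1 ∩ Schema2 = {D}.
Closure of {D}: D → F applies, adding F; DF → EG applies, adding EG. So (D)⁺ = {DEFG}.
This closure contains every attribute of Schema1, so Schema1 ∩ Schema2 → Schema1. The join is lossless.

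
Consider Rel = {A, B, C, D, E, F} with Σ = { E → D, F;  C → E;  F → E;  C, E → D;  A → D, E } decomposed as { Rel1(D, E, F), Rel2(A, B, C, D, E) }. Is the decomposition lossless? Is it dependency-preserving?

Lossless test: (D, E)⁺ = {D, E, F}, which contains all of one fragment — lossless.
Dependency preservation: every FD's attributes lie within a single fragment, so each can be enforced locally — preserved.

lossless and dependency-preserving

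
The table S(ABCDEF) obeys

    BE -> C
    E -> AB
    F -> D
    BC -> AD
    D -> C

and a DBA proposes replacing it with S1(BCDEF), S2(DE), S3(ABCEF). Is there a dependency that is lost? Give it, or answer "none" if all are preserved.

BE → C lies within S1.
E → AB lies within S3.
F → D lies within S1.
BC → AD: restricted closure across fragments reaches AD.
D → C lies within S1.
Every dependency is enforceable on the fragments, so the decomposition is dependency-preserving.

none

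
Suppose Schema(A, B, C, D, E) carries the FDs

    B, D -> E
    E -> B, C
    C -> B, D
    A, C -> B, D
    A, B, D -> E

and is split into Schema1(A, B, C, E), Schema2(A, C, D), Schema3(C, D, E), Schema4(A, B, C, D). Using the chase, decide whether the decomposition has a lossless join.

Chase test. Columns are A, B, C, D, E; row i has aⱼ where attribute j ∈ Schemai, else bᵢⱼ.
Initial tableau (one row per fragment):
  row 1: a1 a2 a3 b14 a5
  row 2: a1 b22 a3 a4 b25
  row 3: b31 b32 a3 a4 a5
  row 4: a1 a2 a3 a4 b45
Rows 1 and 3 agree on E; apply E→B, C and equate their B, C entries.
Rows 1 and 2 agree on C; apply C→B, D and equate their B, D entries.
Rows 1 and 2 agree on A, B, D; apply A, B, D→E and equate their E entries.
Rows 1 and 4 agree on A, B, D; apply A, B, D→E and equate their E entries.
Row 1 is now all distinguished symbols — the join is lossless.

Yes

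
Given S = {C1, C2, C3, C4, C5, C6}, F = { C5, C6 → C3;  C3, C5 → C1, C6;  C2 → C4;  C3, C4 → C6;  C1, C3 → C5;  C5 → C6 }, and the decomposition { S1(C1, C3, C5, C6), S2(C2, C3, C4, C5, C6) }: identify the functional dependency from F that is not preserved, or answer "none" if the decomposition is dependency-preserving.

none

C5, C6 → C3 lies within S1.
C3, C5 → C1, C6 lies within S1.
C2 → C4 lies within S2.
C3, C4 → C6 lies within S2.
C1, C3 → C5 lies within S1.
C5 → C6 lies within S1.
Every dependency is enforceable on the fragments, so the decomposition is dependency-preserving.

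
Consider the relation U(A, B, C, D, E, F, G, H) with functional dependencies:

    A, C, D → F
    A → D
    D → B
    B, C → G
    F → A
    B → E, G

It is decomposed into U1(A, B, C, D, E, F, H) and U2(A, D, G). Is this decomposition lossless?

Common attributes: U1 ∩ U2 = {A, D}.
Closure of {A, D}: D → B applies, adding B; B → E, G applies, adding E, G. So (A, D)⁺ = {A, B, D, E, G}.
This closure contains every attribute of U2, so U1 ∩ U2 → U2. The join is lossless.

Yes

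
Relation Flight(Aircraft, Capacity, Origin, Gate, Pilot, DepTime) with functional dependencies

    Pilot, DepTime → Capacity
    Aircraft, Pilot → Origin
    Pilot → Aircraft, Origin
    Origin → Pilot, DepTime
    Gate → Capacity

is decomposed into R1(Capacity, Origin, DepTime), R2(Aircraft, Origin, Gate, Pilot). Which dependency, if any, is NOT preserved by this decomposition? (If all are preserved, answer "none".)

Gate → Capacity

Check Gate → Capacity: no single fragment contains all of {Capacity, Gate}, and the restricted closure of {Gate} across the fragments never reaches {Capacity}.
Pilot, DepTime → Capacity is preserved.
Aircraft, Pilot → Origin is preserved.
Pilot → Aircraft, Origin is preserved.
Origin → Pilot, DepTime is preserved.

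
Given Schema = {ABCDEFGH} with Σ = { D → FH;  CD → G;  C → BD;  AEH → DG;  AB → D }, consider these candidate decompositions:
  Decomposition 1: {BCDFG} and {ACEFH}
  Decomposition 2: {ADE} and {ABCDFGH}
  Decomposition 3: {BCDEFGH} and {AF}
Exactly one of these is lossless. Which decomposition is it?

Decomposition 1

Decomposition 1: common = {CF}, closure = {BCDFGH} → lossless.
Decomposition 2: common = {AD}, closure = {ADFH} → lossy.
Decomposition 3: common = {F}, closure = {F} → lossy.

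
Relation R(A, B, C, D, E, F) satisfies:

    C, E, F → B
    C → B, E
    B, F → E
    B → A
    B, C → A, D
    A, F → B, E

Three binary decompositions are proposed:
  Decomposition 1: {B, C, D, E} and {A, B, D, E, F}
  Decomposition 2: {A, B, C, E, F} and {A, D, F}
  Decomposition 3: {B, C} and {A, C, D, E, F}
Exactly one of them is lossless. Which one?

Decomposition 1: common = {B, D, E}, closure = {A, B, D, E} → lossy.
Decomposition 2: common = {A, F}, closure = {A, B, E, F} → lossy.
Decomposition 3: common = {C}, closure = {A, B, C, D, E} → lossless.

Decomposition 3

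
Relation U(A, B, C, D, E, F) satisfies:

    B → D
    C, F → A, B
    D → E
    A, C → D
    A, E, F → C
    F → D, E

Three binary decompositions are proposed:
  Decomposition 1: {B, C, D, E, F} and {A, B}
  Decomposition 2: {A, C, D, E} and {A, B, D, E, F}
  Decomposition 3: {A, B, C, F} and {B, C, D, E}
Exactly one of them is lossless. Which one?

Decomposition 1: common = {B}, closure = {B, D, E} → lossy.
Decomposition 2: common = {A, D, E}, closure = {A, D, E} → lossy.
Decomposition 3: common = {B, C}, closure = {B, C, D, E} → lossless.

Decomposition 3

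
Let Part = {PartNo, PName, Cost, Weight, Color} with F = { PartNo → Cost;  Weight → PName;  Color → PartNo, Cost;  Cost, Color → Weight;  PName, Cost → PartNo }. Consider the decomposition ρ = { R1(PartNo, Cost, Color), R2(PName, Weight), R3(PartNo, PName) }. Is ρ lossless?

Chase test. Columns are PartNo, PName, Cost, Weight, Color; row i has aⱼ where attribute j ∈ Ri, else bᵢⱼ.
Initial tableau (one row per fragment):
  row 1: a1 b12 a3 b14 a5
  row 2: b21 a2 b23 a4 b25
  row 3: a1 a2 b33 b34 b35
Rows 1 and 3 agree on PartNo; apply PartNo→Cost and equate their Cost entries.
No row becomes fully distinguished — the join is lossy.

No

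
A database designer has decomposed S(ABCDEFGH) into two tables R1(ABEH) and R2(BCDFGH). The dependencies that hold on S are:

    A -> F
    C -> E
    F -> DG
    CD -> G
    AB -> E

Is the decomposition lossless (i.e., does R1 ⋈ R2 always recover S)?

Common attributes: R1 ∩ R2 = {BH}.
No dependency enlarges {BH}, so (BH)⁺ = {BH}.
The closure contains neither all of R1 = {ABEH} nor all of R2 = {BCDFGH}, so the common attributes are not a superkey of either fragment. The join is lossy.

No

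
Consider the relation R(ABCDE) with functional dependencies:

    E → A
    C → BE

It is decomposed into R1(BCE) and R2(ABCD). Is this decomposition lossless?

Common attributes: R1 ∩ R2 = {BC}.
Closure of {BC}: C → BE applies, adding E; E → A applies, adding A. So (BC)⁺ = {ABCE}.
This closure contains every attribute of R1, so R1 ∩ R2 → R1. The join is lossless.

Yes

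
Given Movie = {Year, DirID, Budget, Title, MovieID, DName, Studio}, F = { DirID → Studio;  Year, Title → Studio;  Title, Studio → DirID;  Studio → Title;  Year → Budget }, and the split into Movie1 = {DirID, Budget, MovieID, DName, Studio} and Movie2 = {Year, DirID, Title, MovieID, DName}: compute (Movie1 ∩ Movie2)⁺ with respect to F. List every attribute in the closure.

Movie1 ∩ Movie2 = {DirID, MovieID, DName}.
DirID → Studio applies, adding Studio
Studio → Title applies, adding Title
Closure: {DirID, Title, MovieID, DName, Studio}.

DirID, Title, MovieID, DName, Studio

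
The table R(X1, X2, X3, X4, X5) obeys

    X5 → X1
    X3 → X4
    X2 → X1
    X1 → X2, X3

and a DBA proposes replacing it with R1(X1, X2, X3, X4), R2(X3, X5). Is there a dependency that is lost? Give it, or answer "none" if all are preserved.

Check X5 → X1: no single fragment contains all of {X1, X5}, and the restricted closure of {X5} across the fragments never reaches {X1}.
X3 → X4 is preserved.
X2 → X1 is preserved.
X1 → X2, X3 is preserved.

X5 → X1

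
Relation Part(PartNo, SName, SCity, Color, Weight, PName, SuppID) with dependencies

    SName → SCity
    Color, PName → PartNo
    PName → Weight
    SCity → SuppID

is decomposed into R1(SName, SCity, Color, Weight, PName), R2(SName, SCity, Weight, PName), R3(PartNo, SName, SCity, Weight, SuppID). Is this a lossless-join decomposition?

Chase test. Columns are PartNo, SName, SCity, Color, Weight, PName, SuppID; row i has aⱼ where attribute j ∈ Ri, else bᵢⱼ.
Initial tableau (one row per fragment):
  row 1: b11 a2 a3 a4 a5 a6 b17
  row 2: b21 a2 a3 b24 a5 a6 b27
  row 3: a1 a2 a3 b34 a5 b36 a7
Rows 1 and 2 agree on SCity; apply SCity→SuppID and equate their SuppID entries.
Rows 1 and 3 agree on SCity; apply SCity→SuppID and equate their SuppID entries.
No row becomes fully distinguished — the join is lossy.

No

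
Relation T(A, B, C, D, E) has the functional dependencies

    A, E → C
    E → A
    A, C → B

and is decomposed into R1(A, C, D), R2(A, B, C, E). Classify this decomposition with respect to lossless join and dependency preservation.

lossy but dependency-preserving

Lossless test: (A, C)⁺ = {A, B, C}, which is a superkey of neither fragment — lossy.
Dependency preservation: every FD's attributes lie within a single fragment, so each can be enforced locally — preserved.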